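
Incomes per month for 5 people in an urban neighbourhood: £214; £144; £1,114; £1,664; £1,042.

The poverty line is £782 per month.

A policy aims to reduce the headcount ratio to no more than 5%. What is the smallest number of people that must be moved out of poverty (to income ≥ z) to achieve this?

2 of the 5 people are poor, so H = 2/5 = 0.400.
A headcount ratio of at most 5% allows at most ⌊0.05 × 5⌋ = 0 poor people.
So at least 2 − 0 = 2 must be lifted.

2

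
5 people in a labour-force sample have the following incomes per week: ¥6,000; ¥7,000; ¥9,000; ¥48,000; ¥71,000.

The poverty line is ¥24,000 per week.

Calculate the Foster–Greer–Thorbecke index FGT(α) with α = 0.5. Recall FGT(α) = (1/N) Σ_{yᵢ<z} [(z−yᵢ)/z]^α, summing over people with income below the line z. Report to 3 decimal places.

0.500

Below z: ¥6,000, ¥7,000, ¥9,000 (q = 3 of N = 5).
Shortfall ratios: (24000−6000)/24000 = 0.7500; (24000−7000)/24000 = 0.7083; (24000−9000)/24000 = 0.6250.
Raised to α = 0.5: 0.86603; 0.84163; 0.79057.
Sum = 2.498220; FGT(0.5) = 2.498220 / 5 = 0.500.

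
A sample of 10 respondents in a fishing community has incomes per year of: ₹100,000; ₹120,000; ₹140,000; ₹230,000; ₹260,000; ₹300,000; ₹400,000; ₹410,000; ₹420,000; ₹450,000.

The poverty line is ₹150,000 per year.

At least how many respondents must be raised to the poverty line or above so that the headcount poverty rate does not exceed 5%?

3

Currently q = 3 of N = 10 are below the line (H = 0.300).
A headcount ratio of at most 5% allows at most ⌊0.05 × 10⌋ = 0 poor respondents.
So at least 3 − 0 = 3 must be lifted.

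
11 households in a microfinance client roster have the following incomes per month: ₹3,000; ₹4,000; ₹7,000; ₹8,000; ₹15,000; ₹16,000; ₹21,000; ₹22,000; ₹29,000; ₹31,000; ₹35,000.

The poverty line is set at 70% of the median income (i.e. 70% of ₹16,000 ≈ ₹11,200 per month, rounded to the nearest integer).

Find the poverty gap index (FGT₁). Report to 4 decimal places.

0.1851

Below the line: ₹3,000, ₹4,000, ₹7,000, ₹8,000 (q = 4 of N = 11).
Shortfall ratios: (11200−3000)/11200 = 0.7321; (11200−4000)/11200 = 0.6429; (11200−7000)/11200 = 0.3750; (11200−8000)/11200 = 0.2857.
Sum of shortfalls = 2.035714; P₁ averages over all N: 2.035714 / 11 = 0.1851.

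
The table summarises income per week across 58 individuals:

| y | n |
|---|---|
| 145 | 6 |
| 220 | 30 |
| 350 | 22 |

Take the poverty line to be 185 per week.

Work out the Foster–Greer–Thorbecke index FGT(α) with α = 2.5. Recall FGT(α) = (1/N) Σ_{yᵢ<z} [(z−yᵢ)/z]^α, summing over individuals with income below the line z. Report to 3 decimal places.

0.002

Below the line: 6×145 (q = 6 of N = 58).
Shortfall ratios: (185−145)/185 = 0.2162 (×6).
Raised to α = 2.5: 0.02174 (×6).
Sum = 0.130428; FGT(2.5) = 0.130428 / 58 = 0.002.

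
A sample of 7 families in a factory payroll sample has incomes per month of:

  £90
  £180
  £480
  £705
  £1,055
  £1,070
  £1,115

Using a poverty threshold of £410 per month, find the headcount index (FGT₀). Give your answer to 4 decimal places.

2 of the 7 families have income below £410.
H = 2/7 = 0.2857.

0.2857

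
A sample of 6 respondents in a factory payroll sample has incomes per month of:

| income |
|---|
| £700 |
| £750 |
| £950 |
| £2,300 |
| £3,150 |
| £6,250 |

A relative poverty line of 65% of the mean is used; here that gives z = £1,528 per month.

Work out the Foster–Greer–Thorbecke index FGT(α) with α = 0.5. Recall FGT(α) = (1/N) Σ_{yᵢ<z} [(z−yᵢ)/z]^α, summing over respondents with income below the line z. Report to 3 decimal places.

Below the line: £700, £750, £950 (q = 3 of N = 6).
Normalized shortfalls: (1528−700)/1528 = 0.5419; (1528−750)/1528 = 0.5092; (1528−950)/1528 = 0.3783.
Raised to α = 0.5: 0.73613; 0.71356; 0.61504.
Sum = 2.064723; FGT(0.5) = 2.064723 / 6 = 0.344.

0.344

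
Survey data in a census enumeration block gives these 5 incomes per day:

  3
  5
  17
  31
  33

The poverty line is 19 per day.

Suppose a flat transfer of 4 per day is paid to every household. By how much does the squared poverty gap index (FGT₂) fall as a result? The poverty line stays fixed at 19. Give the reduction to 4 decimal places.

0.1175

Before: below the line — 3, 5, 17; squared poverty gap index (FGT₂) = 0.252632.
After the 4 transfer: below the line — 7, 9; squared poverty gap index (FGT₂) = 0.135180.
Reduction = 0.252632 − 0.135180 = 0.1175.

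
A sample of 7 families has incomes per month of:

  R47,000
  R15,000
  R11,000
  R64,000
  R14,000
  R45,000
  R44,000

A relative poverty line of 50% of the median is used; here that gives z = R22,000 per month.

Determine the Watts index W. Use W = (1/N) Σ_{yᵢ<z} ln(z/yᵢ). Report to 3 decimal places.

0.218

Incomes under z: R11,000, R14,000, R15,000 (q = 3 of N = 7).
Log shortfalls: ln(22000/11000) = 0.6931; ln(22000/14000) = 0.4520; ln(22000/15000) = 0.3830.
W = 1.528125 / 7 = 0.218.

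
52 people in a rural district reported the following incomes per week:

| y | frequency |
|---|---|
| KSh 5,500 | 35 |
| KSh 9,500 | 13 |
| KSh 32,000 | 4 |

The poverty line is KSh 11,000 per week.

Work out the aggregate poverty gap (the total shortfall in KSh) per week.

Incomes under z: 35×KSh 5,500, 13×KSh 9,500 (q = 48 of N = 52).
Individual gaps: 35×(11000−5500) = 192500; 13×(11000−9500) = 19500.
Aggregate gap = KSh 212,000.

KSh 212,000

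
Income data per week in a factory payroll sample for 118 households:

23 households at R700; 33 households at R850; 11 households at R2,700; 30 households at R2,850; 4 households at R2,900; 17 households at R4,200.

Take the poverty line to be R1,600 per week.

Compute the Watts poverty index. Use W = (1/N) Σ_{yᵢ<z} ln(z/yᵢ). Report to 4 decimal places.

Below the line: 23×R700, 33×R850 (q = 56 of N = 118).
Log gaps: ln(1600/700) = 0.8267 (×23); ln(1600/850) = 0.6325 (×33).
W = 39.886852 / 118 = 0.3380.

0.3380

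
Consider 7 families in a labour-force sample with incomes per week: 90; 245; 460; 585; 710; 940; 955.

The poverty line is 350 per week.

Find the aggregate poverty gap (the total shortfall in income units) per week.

Below the line: 90, 245 (q = 2 of N = 7).
Individual gaps: 350−90 = 260; 350−245 = 105.
Aggregate gap = 365.

365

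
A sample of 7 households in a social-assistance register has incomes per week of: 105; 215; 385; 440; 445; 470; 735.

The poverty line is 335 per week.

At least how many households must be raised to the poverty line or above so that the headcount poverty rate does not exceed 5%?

2 of the 7 households are poor, so H = 2/7 = 0.286.
A headcount ratio of at most 5% allows at most ⌊0.05 × 7⌋ = 0 poor households.
So at least 2 − 0 = 2 must be lifted.

2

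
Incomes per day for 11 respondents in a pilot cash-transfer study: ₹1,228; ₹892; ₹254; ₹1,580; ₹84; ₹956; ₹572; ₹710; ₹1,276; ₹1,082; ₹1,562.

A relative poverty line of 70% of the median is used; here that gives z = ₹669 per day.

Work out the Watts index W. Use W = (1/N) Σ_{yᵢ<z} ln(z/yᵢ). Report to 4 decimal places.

0.2909

Poor units: ₹84, ₹254, ₹572 (q = 3 of N = 11).
ln(z/y) terms: ln(669/84) = 2.0750; ln(669/254) = 0.9684; ln(669/572) = 0.1566.
W = 3.200062 / 11 = 0.2909.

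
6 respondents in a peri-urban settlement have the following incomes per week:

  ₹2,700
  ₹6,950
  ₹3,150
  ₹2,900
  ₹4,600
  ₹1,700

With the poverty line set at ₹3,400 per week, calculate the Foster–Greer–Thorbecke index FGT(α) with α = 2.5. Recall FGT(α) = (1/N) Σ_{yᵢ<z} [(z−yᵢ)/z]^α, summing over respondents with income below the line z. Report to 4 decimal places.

0.0343

Below the line: ₹1,700, ₹2,700, ₹2,900, ₹3,150 (q = 4 of N = 6).
Relative gaps: (3400−1700)/3400 = 0.5000; (3400−2700)/3400 = 0.2059; (3400−2900)/3400 = 0.1471; (3400−3150)/3400 = 0.0735.
Raised to α = 2.5: 0.17678; 0.01923; 0.00829; 0.00147.
Sum = 0.205769; FGT(2.5) = 0.205769 / 6 = 0.0343.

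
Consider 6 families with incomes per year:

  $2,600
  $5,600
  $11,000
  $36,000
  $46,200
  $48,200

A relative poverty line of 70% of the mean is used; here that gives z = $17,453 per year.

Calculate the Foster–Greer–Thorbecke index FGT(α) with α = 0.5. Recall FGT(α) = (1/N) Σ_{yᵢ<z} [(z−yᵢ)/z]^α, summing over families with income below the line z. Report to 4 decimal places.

0.3924

Poor units: $2,600, $5,600, $11,000 (q = 3 of N = 6).
Relative gaps: (17453−2600)/17453 = 0.8510; (17453−5600)/17453 = 0.6791; (17453−11000)/17453 = 0.3697.
Raised to α = 0.5: 0.92251; 0.82410; 0.60806.
Sum = 2.354670; FGT(0.5) = 2.354670 / 6 = 0.3924.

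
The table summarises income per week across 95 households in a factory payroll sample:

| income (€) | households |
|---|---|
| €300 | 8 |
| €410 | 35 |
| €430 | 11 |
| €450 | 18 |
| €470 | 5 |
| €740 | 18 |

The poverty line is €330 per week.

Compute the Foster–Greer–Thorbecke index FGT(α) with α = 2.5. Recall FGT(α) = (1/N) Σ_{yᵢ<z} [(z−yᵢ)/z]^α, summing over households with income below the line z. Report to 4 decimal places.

0.0002

Below z: 8×€300 (q = 8 of N = 95).
Relative gaps: (330−300)/330 = 0.0909 (×8).
Raised to α = 2.5: 0.00249 (×8).
Sum = 0.019935; FGT(2.5) = 0.019935 / 95 = 0.0002.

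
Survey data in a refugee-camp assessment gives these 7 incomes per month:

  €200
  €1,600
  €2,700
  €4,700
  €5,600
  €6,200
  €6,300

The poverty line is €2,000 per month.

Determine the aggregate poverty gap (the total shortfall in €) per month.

€2,200

Below z: €200, €1,600 (q = 2 of N = 7).
Individual gaps: 2000−200 = 1800; 2000−1600 = 400.
Aggregate gap = €2,200.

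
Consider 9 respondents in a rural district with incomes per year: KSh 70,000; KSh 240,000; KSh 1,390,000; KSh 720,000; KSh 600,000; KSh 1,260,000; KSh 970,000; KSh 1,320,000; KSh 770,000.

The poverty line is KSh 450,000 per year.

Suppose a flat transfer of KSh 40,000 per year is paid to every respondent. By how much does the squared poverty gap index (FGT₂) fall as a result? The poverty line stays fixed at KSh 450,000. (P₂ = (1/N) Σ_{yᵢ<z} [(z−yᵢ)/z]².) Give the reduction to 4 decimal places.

0.0241

Before: below the line — KSh 70,000, KSh 240,000; squared poverty gap index (FGT₂) = 0.103429.
After the KSh 40,000 transfer: below the line — KSh 110,000, KSh 280,000; squared poverty gap index (FGT₂) = 0.079287.
Reduction = 0.103429 − 0.079287 = 0.0241.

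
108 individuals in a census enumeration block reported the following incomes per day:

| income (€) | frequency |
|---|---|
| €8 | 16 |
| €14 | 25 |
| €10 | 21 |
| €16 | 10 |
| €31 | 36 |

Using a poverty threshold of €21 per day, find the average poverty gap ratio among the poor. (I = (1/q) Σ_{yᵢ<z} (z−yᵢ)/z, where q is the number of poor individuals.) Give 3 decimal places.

Below the line: 16×€8, 21×€10, 25×€14, 10×€16 (q = 72 of N = 108).
Relative gaps: 0.6190 (×16), 0.5238 (×21), 0.3333 (×25), 0.2381 (×10); sum = 31.619048.
I averages over the q = 72 poor units only: 31.619048 / 72 = 0.439.

0.439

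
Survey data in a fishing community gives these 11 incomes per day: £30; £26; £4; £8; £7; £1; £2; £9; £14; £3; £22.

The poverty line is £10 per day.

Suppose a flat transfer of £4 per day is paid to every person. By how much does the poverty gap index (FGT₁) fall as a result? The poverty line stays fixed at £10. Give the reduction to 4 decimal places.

Before: below the line — £1, £2, £3, £4, £7, £8, £9; poverty gap index (FGT₁) = 0.327273.
After the £4 transfer: below the line — £5, £6, £7, £8; poverty gap index (FGT₁) = 0.127273.
Reduction = 0.327273 − 0.127273 = 0.2000.

0.2000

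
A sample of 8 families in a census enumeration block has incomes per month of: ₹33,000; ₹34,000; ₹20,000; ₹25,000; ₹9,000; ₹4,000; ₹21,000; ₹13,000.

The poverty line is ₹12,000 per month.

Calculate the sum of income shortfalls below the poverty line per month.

Below z: ₹4,000, ₹9,000 (q = 2 of N = 8).
Individual gaps: 12000−4000 = 8000; 12000−9000 = 3000.
Aggregate gap = ₹11,000.

₹11,000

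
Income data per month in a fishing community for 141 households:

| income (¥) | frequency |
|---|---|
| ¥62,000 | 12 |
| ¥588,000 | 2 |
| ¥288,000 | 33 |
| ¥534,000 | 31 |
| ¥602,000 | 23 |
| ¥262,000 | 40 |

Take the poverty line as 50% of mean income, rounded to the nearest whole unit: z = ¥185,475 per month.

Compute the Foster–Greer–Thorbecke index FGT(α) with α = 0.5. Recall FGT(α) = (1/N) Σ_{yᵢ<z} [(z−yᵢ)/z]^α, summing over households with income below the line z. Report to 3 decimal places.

0.069

Below the line: 12×¥62,000 (q = 12 of N = 141).
Gap ratios (z−y)/z: (185475−62000)/185475 = 0.6657 (×12).
Raised to α = 0.5: 0.81592 (×12).
Sum = 9.791023; FGT(0.5) = 9.791023 / 141 = 0.069.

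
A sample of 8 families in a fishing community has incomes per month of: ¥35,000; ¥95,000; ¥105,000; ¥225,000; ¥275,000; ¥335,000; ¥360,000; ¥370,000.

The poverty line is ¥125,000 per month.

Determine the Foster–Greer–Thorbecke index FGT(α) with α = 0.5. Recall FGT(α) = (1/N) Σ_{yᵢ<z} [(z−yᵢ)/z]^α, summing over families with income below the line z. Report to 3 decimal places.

0.217

Incomes under z: ¥35,000, ¥95,000, ¥105,000 (q = 3 of N = 8).
Gap ratios (z−y)/z: (125000−35000)/125000 = 0.7200; (125000−95000)/125000 = 0.2400; (125000−105000)/125000 = 0.1600.
Raised to α = 0.5: 0.84853; 0.48990; 0.40000.
Sum = 1.738426; FGT(0.5) = 1.738426 / 8 = 0.217.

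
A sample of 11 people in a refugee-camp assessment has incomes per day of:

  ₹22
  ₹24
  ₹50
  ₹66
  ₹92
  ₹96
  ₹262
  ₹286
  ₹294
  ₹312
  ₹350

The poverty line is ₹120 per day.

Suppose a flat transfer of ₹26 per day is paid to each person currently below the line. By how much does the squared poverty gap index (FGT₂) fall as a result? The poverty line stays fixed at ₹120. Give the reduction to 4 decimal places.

Before: below the line — ₹22, ₹24, ₹50, ₹66, ₹92, ₹96; squared poverty gap index (FGT₂) = 0.176742.
After the ₹26 transfer: below the line — ₹48, ₹50, ₹76, ₹92, ₹118; squared poverty gap index (FGT₂) = 0.080859.
Reduction = 0.176742 − 0.080859 = 0.0959.

0.0959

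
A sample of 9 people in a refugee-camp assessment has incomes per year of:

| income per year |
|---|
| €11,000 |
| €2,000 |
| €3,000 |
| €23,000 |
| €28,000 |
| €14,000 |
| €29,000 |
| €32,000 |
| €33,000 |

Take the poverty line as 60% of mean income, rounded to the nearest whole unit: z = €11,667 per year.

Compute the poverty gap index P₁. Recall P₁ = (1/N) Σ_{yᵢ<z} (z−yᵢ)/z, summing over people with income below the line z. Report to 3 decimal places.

Incomes under z: €2,000, €3,000, €11,000 (q = 3 of N = 9).
Gap ratios (z−y)/z: (11667−2000)/11667 = 0.8286; (11667−3000)/11667 = 0.7429; (11667−11000)/11667 = 0.0572.
Σ = 1.628611. Dividing by the full population N = 9 gives P₁ = 0.181.

0.181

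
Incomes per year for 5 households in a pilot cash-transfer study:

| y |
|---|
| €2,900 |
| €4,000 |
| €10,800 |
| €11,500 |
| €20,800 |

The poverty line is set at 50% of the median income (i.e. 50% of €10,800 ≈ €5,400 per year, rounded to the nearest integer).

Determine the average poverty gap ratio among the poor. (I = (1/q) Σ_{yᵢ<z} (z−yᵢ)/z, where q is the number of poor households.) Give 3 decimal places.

Below z: €2,900, €4,000 (q = 2 of N = 5).
Relative gaps: 0.4630, 0.2593; sum = 0.722222.
The income-gap ratio divides by q (the poor only): 0.722222 / 2 = 0.361.

0.361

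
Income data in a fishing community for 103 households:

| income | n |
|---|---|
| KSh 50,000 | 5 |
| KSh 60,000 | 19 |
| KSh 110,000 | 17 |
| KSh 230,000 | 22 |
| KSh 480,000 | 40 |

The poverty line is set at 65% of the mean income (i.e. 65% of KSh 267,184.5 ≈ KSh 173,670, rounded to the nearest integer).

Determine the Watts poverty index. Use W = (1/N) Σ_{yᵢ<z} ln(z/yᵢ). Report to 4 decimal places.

Below z: 5×KSh 50,000, 19×KSh 60,000, 17×KSh 110,000 (q = 41 of N = 103).
Log shortfalls: ln(173670/50000) = 1.2451 (×5); ln(173670/60000) = 1.0628 (×19); ln(173670/110000) = 0.4567 (×17).
W = 34.182607 / 103 = 0.3319.

0.3319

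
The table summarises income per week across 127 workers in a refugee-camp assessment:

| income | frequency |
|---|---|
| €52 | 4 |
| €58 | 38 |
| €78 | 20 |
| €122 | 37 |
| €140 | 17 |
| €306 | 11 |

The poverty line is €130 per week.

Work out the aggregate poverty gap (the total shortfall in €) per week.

€4,384

Below the line: 4×€52, 38×€58, 20×€78, 37×€122 (q = 99 of N = 127).
Individual gaps: 4×(130−52) = 312; 38×(130−58) = 2736; 20×(130−78) = 1040; 37×(130−122) = 296.
Aggregate gap = €4,384.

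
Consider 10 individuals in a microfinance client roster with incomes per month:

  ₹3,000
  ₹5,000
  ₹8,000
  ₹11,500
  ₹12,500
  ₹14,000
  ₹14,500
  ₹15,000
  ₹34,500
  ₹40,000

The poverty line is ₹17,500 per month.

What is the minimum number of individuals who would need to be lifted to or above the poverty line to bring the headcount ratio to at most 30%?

5

Currently q = 8 of N = 10 are below the line (H = 0.800).
A headcount ratio of at most 30% allows at most ⌊0.30 × 10⌋ = 3 poor individuals.
So at least 8 − 3 = 5 must be lifted.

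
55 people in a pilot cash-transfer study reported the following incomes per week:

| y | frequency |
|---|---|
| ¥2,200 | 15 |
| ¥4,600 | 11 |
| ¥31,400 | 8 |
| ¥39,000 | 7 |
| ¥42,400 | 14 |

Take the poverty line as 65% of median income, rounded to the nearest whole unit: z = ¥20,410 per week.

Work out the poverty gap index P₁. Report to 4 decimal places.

Incomes under z: 15×¥2,200, 11×¥4,600 (q = 26 of N = 55).
Gap ratios (z−y)/z: (20410−2200)/20410 = 0.8922 (×15); (20410−4600)/20410 = 0.7746 (×11).
Σ = 21.903969. Dividing by the full population N = 55 gives P₁ = 0.3983.

0.3983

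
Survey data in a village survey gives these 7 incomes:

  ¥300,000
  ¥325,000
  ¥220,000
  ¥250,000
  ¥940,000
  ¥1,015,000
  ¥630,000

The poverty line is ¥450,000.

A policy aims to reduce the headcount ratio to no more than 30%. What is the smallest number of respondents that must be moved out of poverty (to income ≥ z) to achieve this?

2

Currently q = 4 of N = 7 are below the line (H = 0.571).
A headcount ratio of at most 30% allows at most ⌊0.30 × 7⌋ = 2 poor respondents.
So at least 4 − 2 = 2 must be lifted.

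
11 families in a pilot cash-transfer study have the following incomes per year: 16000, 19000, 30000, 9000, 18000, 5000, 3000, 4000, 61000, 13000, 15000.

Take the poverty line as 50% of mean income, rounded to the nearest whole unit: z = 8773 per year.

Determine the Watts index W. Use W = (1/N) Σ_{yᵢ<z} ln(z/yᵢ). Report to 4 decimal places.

0.2201

Poor units: 3000, 4000, 5000 (q = 3 of N = 11).
Log gaps: ln(8773/3000) = 1.0731; ln(8773/4000) = 0.7854; ln(8773/5000) = 0.5622.
W = 2.420692 / 11 = 0.2201.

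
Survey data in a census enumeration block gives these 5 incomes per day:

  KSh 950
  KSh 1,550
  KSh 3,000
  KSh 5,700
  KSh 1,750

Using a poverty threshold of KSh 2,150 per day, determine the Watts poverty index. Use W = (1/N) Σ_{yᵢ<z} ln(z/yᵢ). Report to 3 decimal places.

0.270

Poor units: KSh 950, KSh 1,550, KSh 1,750 (q = 3 of N = 5).
Log shortfalls: ln(2150/950) = 0.8168; ln(2150/1550) = 0.3272; ln(2150/1750) = 0.2059.
W = 1.349826 / 5 = 0.270.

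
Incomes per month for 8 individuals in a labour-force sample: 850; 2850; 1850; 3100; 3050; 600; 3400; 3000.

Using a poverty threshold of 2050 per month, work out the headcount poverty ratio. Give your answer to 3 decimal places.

0.375

3 of the 8 individuals have income below 2050.
H = 3/8 = 0.375.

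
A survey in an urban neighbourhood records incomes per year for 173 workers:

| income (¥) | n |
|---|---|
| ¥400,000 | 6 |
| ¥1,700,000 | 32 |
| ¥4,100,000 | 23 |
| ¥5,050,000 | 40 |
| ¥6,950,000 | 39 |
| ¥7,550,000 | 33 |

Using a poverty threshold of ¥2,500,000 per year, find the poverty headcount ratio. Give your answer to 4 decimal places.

38 of the 173 workers have income below ¥2,500,000.
H = 38/173 = 0.2197.

0.2197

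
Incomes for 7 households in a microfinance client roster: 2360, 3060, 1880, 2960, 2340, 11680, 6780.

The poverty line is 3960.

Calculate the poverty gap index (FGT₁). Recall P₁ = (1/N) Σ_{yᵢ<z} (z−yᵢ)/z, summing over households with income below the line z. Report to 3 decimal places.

Below the line: 1880, 2340, 2360, 2960, 3060 (q = 5 of N = 7).
Normalized shortfalls: (3960−1880)/3960 = 0.5253; (3960−2340)/3960 = 0.4091; (3960−2360)/3960 = 0.4040; (3960−2960)/3960 = 0.2525; (3960−3060)/3960 = 0.2273.
Σ = 1.818182. Dividing by the full population N = 7 gives P₁ = 0.260.

0.260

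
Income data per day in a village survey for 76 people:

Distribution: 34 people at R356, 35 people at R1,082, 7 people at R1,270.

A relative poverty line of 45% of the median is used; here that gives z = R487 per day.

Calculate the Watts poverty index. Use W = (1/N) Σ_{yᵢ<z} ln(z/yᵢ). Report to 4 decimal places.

Poor units: 34×R356 (q = 34 of N = 76).
Log gaps: ln(487/356) = 0.3133 (×34).
W = 10.653335 / 76 = 0.1402.

0.1402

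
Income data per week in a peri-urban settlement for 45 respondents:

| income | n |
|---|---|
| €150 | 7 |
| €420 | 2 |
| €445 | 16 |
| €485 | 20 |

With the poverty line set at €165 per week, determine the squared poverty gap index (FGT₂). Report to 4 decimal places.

Below z: 7×€150 (q = 7 of N = 45).
Gap ratios (z−y)/z: (165−150)/165 = 0.0909 (×7).
Squared: 0.0083 (×7).
Sum = 0.057851; P₂ = 0.057851 / 45 = 0.0013.

0.0013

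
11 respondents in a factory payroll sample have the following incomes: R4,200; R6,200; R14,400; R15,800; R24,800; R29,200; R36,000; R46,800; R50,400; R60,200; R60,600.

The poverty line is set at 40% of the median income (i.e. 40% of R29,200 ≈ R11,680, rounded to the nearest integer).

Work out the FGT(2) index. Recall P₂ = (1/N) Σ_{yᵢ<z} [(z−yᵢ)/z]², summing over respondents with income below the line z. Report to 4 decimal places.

0.0573

Below z: R4,200, R6,200 (q = 2 of N = 11).
Shortfall ratios: (11680−4200)/11680 = 0.6404; (11680−6200)/11680 = 0.4692.
Squared: 0.4101; 0.2201.
Sum = 0.630254; P₂ = 0.630254 / 11 = 0.0573.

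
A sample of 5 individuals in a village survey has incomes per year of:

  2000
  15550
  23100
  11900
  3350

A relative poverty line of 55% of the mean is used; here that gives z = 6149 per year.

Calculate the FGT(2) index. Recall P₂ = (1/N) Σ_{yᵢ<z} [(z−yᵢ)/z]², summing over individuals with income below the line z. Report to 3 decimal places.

0.132

Poor units: 2000, 3350 (q = 2 of N = 5).
Shortfall ratios: (6149−2000)/6149 = 0.6747; (6149−3350)/6149 = 0.4552.
Squared: 0.4553; 0.2072.
Sum = 0.662483; P₂ = 0.662483 / 5 = 0.132.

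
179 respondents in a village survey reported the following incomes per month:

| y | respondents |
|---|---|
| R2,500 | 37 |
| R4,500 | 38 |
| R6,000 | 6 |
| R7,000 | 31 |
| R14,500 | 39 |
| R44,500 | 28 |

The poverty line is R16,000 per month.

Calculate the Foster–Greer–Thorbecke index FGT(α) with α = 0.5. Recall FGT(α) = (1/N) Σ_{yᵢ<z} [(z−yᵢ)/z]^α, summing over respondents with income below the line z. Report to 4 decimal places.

Poor units: 37×R2,500, 38×R4,500, 6×R6,000, 31×R7,000, 39×R14,500 (q = 151 of N = 179).
Shortfall ratios: (16000−2500)/16000 = 0.8438 (×37); (16000−4500)/16000 = 0.7188 (×38); (16000−6000)/16000 = 0.6250 (×6); (16000−7000)/16000 = 0.5625 (×31); (16000−14500)/16000 = 0.0938 (×39).
Raised to α = 0.5: 0.91856 (×37); 0.84779 (×38); 0.79057 (×6); 0.75000 (×31); 0.30619 (×39).
Sum = 106.137417; FGT(0.5) = 106.137417 / 179 = 0.5929.

0.5929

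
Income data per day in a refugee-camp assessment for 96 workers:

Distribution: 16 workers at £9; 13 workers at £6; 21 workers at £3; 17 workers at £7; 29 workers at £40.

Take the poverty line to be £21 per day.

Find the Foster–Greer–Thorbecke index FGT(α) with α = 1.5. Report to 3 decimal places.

Incomes under z: 21×£3, 13×£6, 17×£7, 16×£9 (q = 67 of N = 96).
Normalized shortfalls: (21−3)/21 = 0.8571 (×21); (21−6)/21 = 0.7143 (×13); (21−7)/21 = 0.6667 (×17); (21−9)/21 = 0.5714 (×16).
Raised to α = 1.5: 0.79356 (×21); 0.60368 (×13); 0.54433 (×17); 0.43196 (×16).
Sum = 40.677601; FGT(1.5) = 40.677601 / 96 = 0.424.

0.424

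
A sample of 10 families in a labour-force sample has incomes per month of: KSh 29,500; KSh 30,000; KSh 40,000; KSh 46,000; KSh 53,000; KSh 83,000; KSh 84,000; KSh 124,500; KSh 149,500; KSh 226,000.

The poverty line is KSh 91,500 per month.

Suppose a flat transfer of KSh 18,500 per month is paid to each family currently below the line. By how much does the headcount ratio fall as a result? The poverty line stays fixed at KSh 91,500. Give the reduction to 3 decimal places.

Before: below the line — KSh 29,500, KSh 30,000, KSh 40,000, KSh 46,000, KSh 53,000, KSh 83,000, KSh 84,000; headcount ratio = 0.70000.
After the KSh 18,500 transfer: below the line — KSh 48,000, KSh 48,500, KSh 58,500, KSh 64,500, KSh 71,500; headcount ratio = 0.50000.
Reduction = 0.70000 − 0.50000 = 0.200.

0.200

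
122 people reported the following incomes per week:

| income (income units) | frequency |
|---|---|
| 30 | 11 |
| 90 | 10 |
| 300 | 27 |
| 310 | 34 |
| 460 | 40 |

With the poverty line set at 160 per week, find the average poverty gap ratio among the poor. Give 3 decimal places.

Incomes under z: 11×30, 10×90 (q = 21 of N = 122).
Shortfall ratios (z−y)/z: 0.8125 (×11), 0.4375 (×10); sum = 13.312500.
The income-gap ratio divides by q (the poor only): 13.312500 / 21 = 0.634.

0.634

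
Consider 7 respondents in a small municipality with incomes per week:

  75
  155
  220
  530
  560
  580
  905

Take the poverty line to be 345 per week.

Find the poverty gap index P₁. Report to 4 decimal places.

0.2422

Below the line: 75, 155, 220 (q = 3 of N = 7).
Normalized shortfalls: (345−75)/345 = 0.7826; (345−155)/345 = 0.5507; (345−220)/345 = 0.3623.
Sum of shortfalls = 1.695652; P₁ averages over all N: 1.695652 / 7 = 0.2422.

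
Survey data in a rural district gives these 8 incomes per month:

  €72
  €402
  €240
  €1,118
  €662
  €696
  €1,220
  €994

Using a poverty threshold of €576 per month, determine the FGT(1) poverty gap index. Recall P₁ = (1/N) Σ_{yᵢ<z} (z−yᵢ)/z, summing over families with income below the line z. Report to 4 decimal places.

0.2201

Poor units: €72, €240, €402 (q = 3 of N = 8).
Relative gaps: (576−72)/576 = 0.8750; (576−240)/576 = 0.5833; (576−402)/576 = 0.3021.
Σ = 1.760417. Dividing by the full population N = 8 gives P₁ = 0.2201.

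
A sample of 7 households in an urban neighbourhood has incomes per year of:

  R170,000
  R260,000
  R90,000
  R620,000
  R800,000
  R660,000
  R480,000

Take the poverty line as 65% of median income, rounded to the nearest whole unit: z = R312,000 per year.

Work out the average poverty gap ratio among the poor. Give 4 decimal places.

0.4444

Incomes under z: R90,000, R170,000, R260,000 (q = 3 of N = 7).
Relative gaps: 0.7115, 0.4551, 0.1667; sum = 1.333333.
I averages over the q = 3 poor units only: 1.333333 / 3 = 0.4444.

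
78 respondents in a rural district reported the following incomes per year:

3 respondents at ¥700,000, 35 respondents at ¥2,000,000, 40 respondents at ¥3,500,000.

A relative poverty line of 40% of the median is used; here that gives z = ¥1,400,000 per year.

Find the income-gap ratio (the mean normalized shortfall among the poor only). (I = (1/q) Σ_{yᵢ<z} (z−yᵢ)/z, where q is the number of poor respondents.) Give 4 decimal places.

0.5000

Below the line: 3×¥700,000 (q = 3 of N = 78).
Relative gaps: 0.5000 (×3); sum = 1.500000.
The income-gap ratio divides by q (the poor only): 1.500000 / 3 = 0.5000.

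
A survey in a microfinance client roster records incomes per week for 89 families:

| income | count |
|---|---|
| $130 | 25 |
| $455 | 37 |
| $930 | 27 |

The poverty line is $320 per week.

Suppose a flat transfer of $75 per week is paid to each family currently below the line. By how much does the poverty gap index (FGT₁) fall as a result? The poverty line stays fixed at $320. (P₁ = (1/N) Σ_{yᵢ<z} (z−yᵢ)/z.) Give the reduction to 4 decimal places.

Before: below the line — 25×$130; poverty gap index (FGT₁) = 0.166784.
After the $75 transfer: below the line — 25×$205; poverty gap index (FGT₁) = 0.100948.
Reduction = 0.166784 − 0.100948 = 0.0658.

0.0658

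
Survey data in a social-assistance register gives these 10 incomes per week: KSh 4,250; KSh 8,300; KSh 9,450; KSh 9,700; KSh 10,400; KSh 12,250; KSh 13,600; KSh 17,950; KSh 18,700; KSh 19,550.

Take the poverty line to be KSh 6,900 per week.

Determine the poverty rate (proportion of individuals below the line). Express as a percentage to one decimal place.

10.0%

1 of the 10 individuals have income below KSh 6,900.
H = 1/10 = 10.0%.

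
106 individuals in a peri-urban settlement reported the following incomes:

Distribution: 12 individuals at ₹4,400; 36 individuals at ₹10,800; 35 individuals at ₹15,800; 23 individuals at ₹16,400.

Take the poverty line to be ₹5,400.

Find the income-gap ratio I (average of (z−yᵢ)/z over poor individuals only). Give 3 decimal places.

0.185

Below z: 12×₹4,400 (q = 12 of N = 106).
Relative gaps: 0.1852 (×12); sum = 2.222222.
I averages over the q = 12 poor units only: 2.222222 / 12 = 0.185.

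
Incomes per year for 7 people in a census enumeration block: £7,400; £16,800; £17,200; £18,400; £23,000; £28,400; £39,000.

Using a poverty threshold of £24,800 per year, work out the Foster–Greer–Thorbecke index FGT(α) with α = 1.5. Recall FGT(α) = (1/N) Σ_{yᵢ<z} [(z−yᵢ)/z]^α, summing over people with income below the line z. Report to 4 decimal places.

0.1559

Poor units: £7,400, £16,800, £17,200, £18,400, £23,000 (q = 5 of N = 7).
Relative gaps: (24800−7400)/24800 = 0.7016; (24800−16800)/24800 = 0.3226; (24800−17200)/24800 = 0.3065; (24800−18400)/24800 = 0.2581; (24800−23000)/24800 = 0.0726.
Raised to α = 1.5: 0.58769; 0.18321; 0.16965; 0.13110; 0.01955.
Sum = 1.091197; FGT(1.5) = 1.091197 / 7 = 0.1559.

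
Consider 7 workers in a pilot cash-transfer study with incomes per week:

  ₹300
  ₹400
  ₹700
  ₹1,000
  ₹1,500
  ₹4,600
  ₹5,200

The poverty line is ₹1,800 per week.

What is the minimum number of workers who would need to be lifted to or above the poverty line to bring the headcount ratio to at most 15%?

4

Currently q = 5 of N = 7 are below the line (H = 0.714).
A headcount ratio of at most 15% allows at most ⌊0.15 × 7⌋ = 1 poor workers.
So at least 5 − 1 = 4 must be lifted.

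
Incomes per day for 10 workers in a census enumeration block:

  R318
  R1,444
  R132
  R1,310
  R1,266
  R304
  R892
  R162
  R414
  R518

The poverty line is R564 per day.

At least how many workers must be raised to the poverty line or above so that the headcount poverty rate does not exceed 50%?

6 of the 10 workers are poor, so H = 6/10 = 0.600.
A headcount ratio of at most 50% allows at most ⌊0.50 × 10⌋ = 5 poor workers.
So at least 6 − 5 = 1 must be lifted.

1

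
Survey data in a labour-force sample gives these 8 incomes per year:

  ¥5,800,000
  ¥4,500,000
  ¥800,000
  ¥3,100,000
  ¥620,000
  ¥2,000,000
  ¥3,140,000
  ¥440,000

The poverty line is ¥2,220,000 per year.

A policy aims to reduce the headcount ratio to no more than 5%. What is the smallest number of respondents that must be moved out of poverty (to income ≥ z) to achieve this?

Currently q = 4 of N = 8 are below the line (H = 0.500).
A headcount ratio of at most 5% allows at most ⌊0.05 × 8⌋ = 0 poor respondents.
So at least 4 − 0 = 4 must be lifted.

4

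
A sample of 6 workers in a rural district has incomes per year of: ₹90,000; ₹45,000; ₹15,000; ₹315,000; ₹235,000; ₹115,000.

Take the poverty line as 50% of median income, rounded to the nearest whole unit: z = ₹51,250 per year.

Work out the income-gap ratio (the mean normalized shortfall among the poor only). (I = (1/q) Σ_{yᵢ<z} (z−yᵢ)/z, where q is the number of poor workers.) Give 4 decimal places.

0.4146

Poor units: ₹15,000, ₹45,000 (q = 2 of N = 6).
Relative gaps: 0.7073, 0.1220; sum = 0.829268.
The income-gap ratio divides by q (the poor only): 0.829268 / 2 = 0.4146.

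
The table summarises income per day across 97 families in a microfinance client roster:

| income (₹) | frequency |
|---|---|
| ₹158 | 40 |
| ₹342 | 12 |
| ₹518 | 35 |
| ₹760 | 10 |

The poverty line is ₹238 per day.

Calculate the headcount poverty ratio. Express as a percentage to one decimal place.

41.2%

40 of the 97 families have income below ₹238.
H = 40/97 = 41.2%.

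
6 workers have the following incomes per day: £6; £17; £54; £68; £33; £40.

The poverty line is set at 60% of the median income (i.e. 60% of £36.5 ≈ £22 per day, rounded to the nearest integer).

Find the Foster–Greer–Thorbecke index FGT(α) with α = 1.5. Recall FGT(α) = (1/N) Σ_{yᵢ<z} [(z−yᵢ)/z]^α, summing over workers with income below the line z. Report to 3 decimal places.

Poor units: £6, £17 (q = 2 of N = 6).
Gap ratios (z−y)/z: (22−6)/22 = 0.7273; (22−17)/22 = 0.2273.
Raised to α = 1.5: 0.62022; 0.10835.
Sum = 0.728568; FGT(1.5) = 0.728568 / 6 = 0.121.

0.121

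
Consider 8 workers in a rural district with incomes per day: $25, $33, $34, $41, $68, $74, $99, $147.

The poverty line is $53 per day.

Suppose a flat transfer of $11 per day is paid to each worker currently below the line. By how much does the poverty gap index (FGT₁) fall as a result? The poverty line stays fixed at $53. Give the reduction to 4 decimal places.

0.1038

Before: below the line — $25, $33, $34, $41; poverty gap index (FGT₁) = 0.186321.
After the $11 transfer: below the line — $36, $44, $45, $52; poverty gap index (FGT₁) = 0.082547.
Reduction = 0.186321 − 0.082547 = 0.1038.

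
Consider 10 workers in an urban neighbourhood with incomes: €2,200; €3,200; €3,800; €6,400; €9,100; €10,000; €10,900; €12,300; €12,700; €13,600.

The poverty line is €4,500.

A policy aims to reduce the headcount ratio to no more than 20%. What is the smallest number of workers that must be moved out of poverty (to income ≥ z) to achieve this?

1

3 of the 10 workers are poor, so H = 3/10 = 0.300.
A headcount ratio of at most 20% allows at most ⌊0.20 × 10⌋ = 2 poor workers.
So at least 3 − 2 = 1 must be lifted.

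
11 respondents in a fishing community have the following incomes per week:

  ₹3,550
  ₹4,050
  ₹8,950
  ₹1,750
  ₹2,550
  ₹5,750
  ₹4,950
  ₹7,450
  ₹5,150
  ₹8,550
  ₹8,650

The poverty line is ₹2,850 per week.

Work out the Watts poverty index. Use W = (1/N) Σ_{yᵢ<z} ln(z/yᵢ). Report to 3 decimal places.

0.054

Poor units: ₹1,750, ₹2,550 (q = 2 of N = 11).
Log shortfalls: ln(2850/1750) = 0.4877; ln(2850/2550) = 0.1112.
W = 0.598929 / 11 = 0.054.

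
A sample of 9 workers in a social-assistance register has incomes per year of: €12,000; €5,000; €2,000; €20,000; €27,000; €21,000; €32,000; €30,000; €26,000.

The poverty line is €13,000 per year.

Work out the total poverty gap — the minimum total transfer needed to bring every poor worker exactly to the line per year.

Incomes under z: €2,000, €5,000, €12,000 (q = 3 of N = 9).
Individual gaps: 13000−2000 = 11000; 13000−5000 = 8000; 13000−12000 = 1000.
Aggregate gap = €20,000.

€20,000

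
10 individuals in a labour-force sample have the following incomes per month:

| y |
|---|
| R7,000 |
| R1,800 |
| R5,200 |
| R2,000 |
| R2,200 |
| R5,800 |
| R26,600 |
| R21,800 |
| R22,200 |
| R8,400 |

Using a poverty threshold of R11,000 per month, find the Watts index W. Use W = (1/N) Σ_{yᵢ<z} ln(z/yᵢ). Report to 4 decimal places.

Below the line: R1,800, R2,000, R2,200, R5,200, R5,800, R7,000, R8,400 (q = 7 of N = 10).
Log shortfalls: ln(11000/1800) = 1.8101; ln(11000/2000) = 1.7047; ln(11000/2200) = 1.6094; ln(11000/5200) = 0.7492; ln(11000/5800) = 0.6400; ln(11000/7000) = 0.4520; ln(11000/8400) = 0.2697.
W = 7.235217 / 10 = 0.7235.

0.7235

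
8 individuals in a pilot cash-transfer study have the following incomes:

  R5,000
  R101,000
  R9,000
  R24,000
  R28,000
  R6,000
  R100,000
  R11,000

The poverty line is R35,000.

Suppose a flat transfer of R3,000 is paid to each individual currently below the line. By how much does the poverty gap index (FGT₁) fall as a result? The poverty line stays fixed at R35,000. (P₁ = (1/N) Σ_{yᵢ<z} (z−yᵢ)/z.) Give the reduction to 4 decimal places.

0.0643

Before: below the line — R5,000, R6,000, R9,000, R11,000, R24,000, R28,000; poverty gap index (FGT₁) = 0.453571.
After the R3,000 transfer: below the line — R8,000, R9,000, R12,000, R14,000, R27,000, R31,000; poverty gap index (FGT₁) = 0.389286.
Reduction = 0.453571 − 0.389286 = 0.0643.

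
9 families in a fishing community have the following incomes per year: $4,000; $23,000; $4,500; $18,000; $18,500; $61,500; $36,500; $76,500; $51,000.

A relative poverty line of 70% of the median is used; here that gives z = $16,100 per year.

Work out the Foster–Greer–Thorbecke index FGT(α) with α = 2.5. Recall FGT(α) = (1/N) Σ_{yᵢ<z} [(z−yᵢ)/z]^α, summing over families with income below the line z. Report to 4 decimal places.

Below the line: $4,000, $4,500 (q = 2 of N = 9).
Shortfall ratios: (16100−4000)/16100 = 0.7516; (16100−4500)/16100 = 0.7205.
Raised to α = 2.5: 0.48966; 0.44064.
Sum = 0.930301; FGT(2.5) = 0.930301 / 9 = 0.1034.

0.1034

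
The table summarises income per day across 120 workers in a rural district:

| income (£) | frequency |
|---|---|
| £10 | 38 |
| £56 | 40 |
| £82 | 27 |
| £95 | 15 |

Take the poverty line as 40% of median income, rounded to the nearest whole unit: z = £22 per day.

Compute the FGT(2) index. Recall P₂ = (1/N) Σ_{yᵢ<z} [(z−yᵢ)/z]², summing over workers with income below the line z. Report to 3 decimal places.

Below the line: 38×£10 (q = 38 of N = 120).
Shortfall ratios: (22−10)/22 = 0.5455 (×38).
Squared: 0.2975 (×38).
Sum = 11.305785; P₂ = 11.305785 / 120 = 0.094.

0.094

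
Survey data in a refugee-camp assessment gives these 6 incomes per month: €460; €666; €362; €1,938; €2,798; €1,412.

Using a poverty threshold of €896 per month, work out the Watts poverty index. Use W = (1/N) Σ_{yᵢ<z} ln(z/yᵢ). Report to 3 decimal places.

0.312

Below z: €362, €460, €666 (q = 3 of N = 6).
Log shortfalls: ln(896/362) = 0.9063; ln(896/460) = 0.6667; ln(896/666) = 0.2967.
W = 1.869661 / 6 = 0.312.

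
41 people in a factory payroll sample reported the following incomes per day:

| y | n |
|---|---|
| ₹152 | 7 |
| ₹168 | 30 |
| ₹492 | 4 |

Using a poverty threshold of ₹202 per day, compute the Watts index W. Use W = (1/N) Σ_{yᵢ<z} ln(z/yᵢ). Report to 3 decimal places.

0.183

Below z: 7×₹152, 30×₹168 (q = 37 of N = 41).
Log gaps: ln(202/152) = 0.2844 (×7); ln(202/168) = 0.1843 (×30).
W = 7.519822 / 41 = 0.183.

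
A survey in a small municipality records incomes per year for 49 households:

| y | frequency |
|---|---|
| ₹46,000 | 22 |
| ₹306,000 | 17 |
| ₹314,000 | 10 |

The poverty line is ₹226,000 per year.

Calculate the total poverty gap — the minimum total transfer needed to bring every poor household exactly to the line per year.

₹3,960,000

Below z: 22×₹46,000 (q = 22 of N = 49).
Individual gaps: 22×(226000−46000) = 3960000.
Aggregate gap = ₹3,960,000.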